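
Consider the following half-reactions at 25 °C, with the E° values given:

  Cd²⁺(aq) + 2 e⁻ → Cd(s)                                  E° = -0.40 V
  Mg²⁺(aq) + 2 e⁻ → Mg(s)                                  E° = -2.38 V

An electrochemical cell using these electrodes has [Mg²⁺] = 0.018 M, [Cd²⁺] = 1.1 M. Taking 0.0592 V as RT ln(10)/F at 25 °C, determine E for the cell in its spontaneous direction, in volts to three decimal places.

Cd²⁺/Cd is the cathode (higher E°), Mg²⁺/Mg the anode: E°cell = -0.40 − (-2.38) = +1.98 V, n = 2.
Overall: Cd²⁺(aq) + Mg(s) → Cd(s) + Mg²⁺(aq)
Q = [Mg²⁺] / ([Cd²⁺]); log Q = -1.786.
E = E° − (0.0592/n) log Q = +1.98 − (0.0592/2)(-1.786) = +2.033 V.

+2.033 V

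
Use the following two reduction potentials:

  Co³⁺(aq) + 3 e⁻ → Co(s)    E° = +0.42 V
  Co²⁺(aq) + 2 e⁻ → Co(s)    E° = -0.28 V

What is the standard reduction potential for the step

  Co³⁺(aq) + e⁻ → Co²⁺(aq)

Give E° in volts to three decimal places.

+1.820 V

Sequential free energies add, so n₃E°₃ = n₁E°₁ + n₂E°₂.
With n₃ = 3, and the known step contributing 2×(-0.28) V, the unknown satisfies 1·E° = 3×(+0.42) − 2×(-0.28) = +1.820.
E° = +1.820 / 1 = +1.820 V.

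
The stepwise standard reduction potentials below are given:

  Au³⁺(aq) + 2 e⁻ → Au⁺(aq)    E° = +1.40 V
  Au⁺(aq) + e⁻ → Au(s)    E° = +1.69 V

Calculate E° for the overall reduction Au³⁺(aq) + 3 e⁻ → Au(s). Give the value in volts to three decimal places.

+1.497 V

Since ΔG° = −nFE° is additive over sequential reductions, n₃E°₃ = n₁E°₁ + n₂E°₂.
E°₃ = (2×+1.40 + 1×+1.69) / 3 = (+4.490) / 3 = +1.497 V.
Simply averaging or adding the two E° values would be wrong; the electron-weighted sum is required.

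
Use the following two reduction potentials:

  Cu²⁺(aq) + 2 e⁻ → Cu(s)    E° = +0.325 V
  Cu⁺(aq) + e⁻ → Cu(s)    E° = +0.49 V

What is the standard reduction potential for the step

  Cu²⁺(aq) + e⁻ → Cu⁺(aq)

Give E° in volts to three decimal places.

+0.160 V

Sequential free energies add, so n₃E°₃ = n₁E°₁ + n₂E°₂.
With n₃ = 2, and the known step contributing 1×(+0.49) V, the unknown satisfies 1·E° = 2×(+0.325) − 1×(+0.49) = +0.160.
E° = +0.160 / 1 = +0.160 V.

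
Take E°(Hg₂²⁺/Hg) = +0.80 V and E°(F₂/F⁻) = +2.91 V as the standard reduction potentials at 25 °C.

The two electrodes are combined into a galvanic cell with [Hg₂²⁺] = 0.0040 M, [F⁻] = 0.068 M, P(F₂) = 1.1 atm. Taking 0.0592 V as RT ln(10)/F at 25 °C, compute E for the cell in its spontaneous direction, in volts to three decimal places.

F₂/F⁻ is the cathode (higher E°), Hg₂²⁺/Hg the anode: E°cell = +2.91 − (+0.80) = +2.11 V, n = 2.
Overall: F₂(g) + 2 Hg(l) → 2 F⁻(aq) + Hg₂²⁺(aq)
Q = [F⁻]^2·[Hg₂²⁺] / (P(F₂)); log Q = -4.774.
E = E° − (0.0592/n) log Q = +2.11 − (0.0592/2)(-4.774) = +2.251 V.

+2.251 V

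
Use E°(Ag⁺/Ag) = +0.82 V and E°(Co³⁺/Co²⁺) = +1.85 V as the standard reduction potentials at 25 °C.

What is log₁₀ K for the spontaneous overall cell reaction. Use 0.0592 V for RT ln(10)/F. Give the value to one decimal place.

17.4

Cathode: Co³⁺/Co²⁺; anode: Ag⁺/Ag. E°cell = +1.03 V, n = 1.
log K = nE°cell / 0.0592 = (1)(+1.03) / 0.0592 = 17.4.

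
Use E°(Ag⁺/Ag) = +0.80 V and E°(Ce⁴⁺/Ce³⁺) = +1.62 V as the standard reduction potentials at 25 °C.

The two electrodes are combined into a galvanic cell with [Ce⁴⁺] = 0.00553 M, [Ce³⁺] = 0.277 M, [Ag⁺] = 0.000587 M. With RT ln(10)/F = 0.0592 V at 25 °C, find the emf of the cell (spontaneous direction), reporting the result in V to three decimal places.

Ce⁴⁺/Ce³⁺ is the cathode (higher E°), Ag⁺/Ag the anode: E°cell = +1.62 − (+0.80) = +0.82 V, n = 1.
Overall: Ce⁴⁺(aq) + Ag(s) → Ce³⁺(aq) + Ag⁺(aq)
Q = [Ce³⁺]·[Ag⁺] / ([Ce⁴⁺]); log Q = -1.532.
E = E° − (0.0592/n) log Q = +0.82 − (0.0592/1)(-1.532) = +0.911 V.

+0.911 V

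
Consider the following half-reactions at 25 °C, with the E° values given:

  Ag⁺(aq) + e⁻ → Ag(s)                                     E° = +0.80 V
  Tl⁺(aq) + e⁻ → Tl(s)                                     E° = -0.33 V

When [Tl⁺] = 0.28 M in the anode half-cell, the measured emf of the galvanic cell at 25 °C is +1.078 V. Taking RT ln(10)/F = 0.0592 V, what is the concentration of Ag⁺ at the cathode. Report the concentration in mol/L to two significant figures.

Ag⁺/Ag is the cathode, Tl⁺/Tl the anode: E°cell = +1.13 V, n = 1.
Overall reaction: Ag⁺(aq) + Tl(s) → Ag(s) + Tl⁺(aq); Q = [Tl⁺]^1/[Ag⁺]^1.
From E = E° − (0.0592/n) log Q: log Q = (E° − E)·n/0.0592 = (+1.13 − (+1.078))·1/0.0592 = 0.8784.
So 1·log[Ag⁺] = 1·log(0.28) − log Q = -0.5528 − (0.8784) = -1.4312; [Ag⁺] = 10^(-1.4312) ≈ 0.037 M.

0.037 M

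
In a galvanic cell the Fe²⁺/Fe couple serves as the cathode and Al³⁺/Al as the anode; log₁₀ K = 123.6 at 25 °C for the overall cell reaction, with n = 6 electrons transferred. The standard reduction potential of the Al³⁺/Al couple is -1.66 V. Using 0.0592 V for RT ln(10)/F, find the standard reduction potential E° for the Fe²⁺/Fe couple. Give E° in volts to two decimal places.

E°cell = (0.0592/n)·log K = (0.0592/6)(123.6) = +1.220 V.
Since Fe²⁺/Fe is the cathode and Al³⁺/Al the anode, E°cell = E°(Fe²⁺/Fe) − E°(Al³⁺/Al).
So E°(Fe²⁺/Fe) = E°cell + E°(Al³⁺/Al) = +1.220 + (-1.66) = -0.44 V.

-0.44 V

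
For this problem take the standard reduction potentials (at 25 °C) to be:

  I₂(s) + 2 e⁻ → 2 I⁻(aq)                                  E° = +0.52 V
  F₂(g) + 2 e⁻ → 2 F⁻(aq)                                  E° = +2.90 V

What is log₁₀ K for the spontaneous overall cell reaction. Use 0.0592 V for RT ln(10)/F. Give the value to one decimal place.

Cathode: F₂/F⁻; anode: I₂/I⁻. E°cell = +2.38 V, n = 2.
log K = nE°cell / 0.0592 = (2)(+2.38) / 0.0592 = 80.4.

80.4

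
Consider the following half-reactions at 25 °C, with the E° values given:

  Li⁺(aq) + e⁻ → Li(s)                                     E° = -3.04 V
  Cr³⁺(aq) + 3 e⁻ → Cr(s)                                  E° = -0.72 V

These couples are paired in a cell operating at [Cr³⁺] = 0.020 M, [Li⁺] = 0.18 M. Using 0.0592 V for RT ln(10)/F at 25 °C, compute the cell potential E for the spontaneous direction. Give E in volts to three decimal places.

Cr³⁺/Cr is the cathode (higher E°), Li⁺/Li the anode: E°cell = -0.72 − (-3.04) = +2.32 V, n = 3.
Overall: Cr³⁺(aq) + 3 Li(s) → Cr(s) + 3 Li⁺(aq)
Q = [Li⁺]^3 / ([Cr³⁺]); log Q = -0.535.
E = E° − (0.0592/n) log Q = +2.32 − (0.0592/3)(-0.535) = +2.331 V.

+2.331 V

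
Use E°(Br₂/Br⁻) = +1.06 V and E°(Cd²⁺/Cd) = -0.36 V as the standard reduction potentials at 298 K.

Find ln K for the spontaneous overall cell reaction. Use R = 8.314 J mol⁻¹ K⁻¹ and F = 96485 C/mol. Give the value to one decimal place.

110.6

Cathode: Br₂/Br⁻; anode: Cd²⁺/Cd. E°cell = (+1.06) − (-0.36) = +1.42 V, with n = 2.
ΔG° = −nFE° = −RT ln K, so ln K = nFE°/(RT) = (2)(96485)(+1.42) / ((8.314)(298)) = 110.599.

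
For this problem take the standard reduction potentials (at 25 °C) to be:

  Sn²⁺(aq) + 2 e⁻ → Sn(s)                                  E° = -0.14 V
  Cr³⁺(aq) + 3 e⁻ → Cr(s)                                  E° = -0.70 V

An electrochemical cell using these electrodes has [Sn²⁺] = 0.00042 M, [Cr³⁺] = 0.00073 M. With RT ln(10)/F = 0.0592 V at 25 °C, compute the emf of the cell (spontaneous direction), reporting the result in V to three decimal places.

Sn²⁺/Sn is the cathode (higher E°), Cr³⁺/Cr the anode: E°cell = -0.14 − (-0.70) = +0.56 V, n = 6.
Overall: 3 Sn²⁺(aq) + 2 Cr(s) → 3 Sn(s) + 2 Cr³⁺(aq)
Q = [Cr³⁺]^2 / ([Sn²⁺]^3); log Q = 3.857.
E = E° − (0.0592/n) log Q = +0.56 − (0.0592/6)(3.857) = +0.522 V.

+0.522 V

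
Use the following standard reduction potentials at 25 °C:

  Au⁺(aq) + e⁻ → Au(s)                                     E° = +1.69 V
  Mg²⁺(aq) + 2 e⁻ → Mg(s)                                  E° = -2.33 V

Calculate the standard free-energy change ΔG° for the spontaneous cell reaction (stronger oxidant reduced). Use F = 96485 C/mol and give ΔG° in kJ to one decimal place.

-775.7 kJ

Au⁺/Au (E° = +1.69 V) is the cathode; Mg²⁺/Mg (E° = -2.33 V) is the anode, so E°cell = +4.02 V.
Balancing electrons gives n = 2 (lcm of 1 and 2).
ΔG° = −nFE° = −(2)(96485)(+4.02) = -775,739 J = -775.7 kJ.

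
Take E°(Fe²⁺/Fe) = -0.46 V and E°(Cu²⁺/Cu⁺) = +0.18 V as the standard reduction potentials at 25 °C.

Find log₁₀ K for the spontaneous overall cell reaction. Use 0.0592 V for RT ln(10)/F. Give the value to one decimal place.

21.6

Cathode: Cu²⁺/Cu⁺; anode: Fe²⁺/Fe. E°cell = +0.64 V, n = 2.
log K = nE°cell / 0.0592 = (2)(+0.64) / 0.0592 = 21.6.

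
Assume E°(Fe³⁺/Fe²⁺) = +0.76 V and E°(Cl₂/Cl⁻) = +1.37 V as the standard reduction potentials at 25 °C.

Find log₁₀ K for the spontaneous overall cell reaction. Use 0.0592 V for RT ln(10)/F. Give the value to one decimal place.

20.6

Cathode: Cl₂/Cl⁻; anode: Fe³⁺/Fe²⁺. E°cell = +0.61 V, n = 2.
log K = nE°cell / 0.0592 = (2)(+0.61) / 0.0592 = 20.6.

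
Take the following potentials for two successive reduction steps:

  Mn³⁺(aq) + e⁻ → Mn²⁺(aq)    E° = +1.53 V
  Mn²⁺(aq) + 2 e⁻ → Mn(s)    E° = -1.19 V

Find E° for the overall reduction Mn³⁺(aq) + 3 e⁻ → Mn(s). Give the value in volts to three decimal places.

-0.283 V

Since ΔG° = −nFE° is additive over sequential reductions, n₃E°₃ = n₁E°₁ + n₂E°₂.
E°₃ = (1×+1.53 + 2×-1.19) / 3 = (-0.850) / 3 = -0.283 V.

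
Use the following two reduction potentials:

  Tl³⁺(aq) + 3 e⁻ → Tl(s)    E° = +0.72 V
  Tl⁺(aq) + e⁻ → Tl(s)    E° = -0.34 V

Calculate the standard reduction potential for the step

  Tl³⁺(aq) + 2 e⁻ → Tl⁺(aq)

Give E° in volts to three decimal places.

Sequential free energies add, so n₃E°₃ = n₁E°₁ + n₂E°₂.
With n₃ = 3, and the known step contributing 1×(-0.34) V, the unknown satisfies 2·E° = 3×(+0.72) − 1×(-0.34) = +2.500.
E° = +2.500 / 2 = +1.250 V.

+1.250 V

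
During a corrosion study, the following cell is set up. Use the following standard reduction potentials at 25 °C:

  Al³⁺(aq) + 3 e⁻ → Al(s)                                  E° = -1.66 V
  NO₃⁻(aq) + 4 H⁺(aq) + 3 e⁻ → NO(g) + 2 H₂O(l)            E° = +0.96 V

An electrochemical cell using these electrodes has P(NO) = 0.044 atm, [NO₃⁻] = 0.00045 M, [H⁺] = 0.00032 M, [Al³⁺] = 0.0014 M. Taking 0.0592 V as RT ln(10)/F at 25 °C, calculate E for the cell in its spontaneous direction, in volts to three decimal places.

NO₃⁻/NO is the cathode (higher E°), Al³⁺/Al the anode: E°cell = +0.96 − (-1.66) = +2.62 V, n = 3.
Overall: NO₃⁻(aq) + 4 H⁺(aq) + Al(s) → NO(g) + 2 H₂O(l) + Al³⁺(aq)
Q = P(NO)·[Al³⁺] / ([NO₃⁻]·[H⁺]^4); log Q = 13.116.
E = E° − (0.0592/n) log Q = +2.62 − (0.0592/3)(13.116) = +2.361 V.

+2.361 V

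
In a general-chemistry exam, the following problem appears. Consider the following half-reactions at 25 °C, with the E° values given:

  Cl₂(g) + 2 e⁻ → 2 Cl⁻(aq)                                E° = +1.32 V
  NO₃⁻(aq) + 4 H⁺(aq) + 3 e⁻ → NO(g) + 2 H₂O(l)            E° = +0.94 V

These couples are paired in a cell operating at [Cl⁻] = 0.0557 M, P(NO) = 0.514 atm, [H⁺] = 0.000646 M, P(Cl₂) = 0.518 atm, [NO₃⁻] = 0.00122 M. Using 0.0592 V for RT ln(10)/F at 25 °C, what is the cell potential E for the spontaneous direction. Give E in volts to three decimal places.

+0.749 V

Cl₂/Cl⁻ is the cathode (higher E°), NO₃⁻/NO the anode: E°cell = +1.32 − (+0.94) = +0.38 V, n = 6.
Overall: 3 Cl₂(g) + 2 NO(g) + 4 H₂O(l) → 6 Cl⁻(aq) + 2 NO₃⁻(aq) + 8 H⁺(aq)
Q = [Cl⁻]^6·[NO₃⁻]^2·[H⁺]^8 / (P(Cl₂)^3·P(NO)^2); log Q = -37.435.
E = E° − (0.0592/n) log Q = +0.38 − (0.0592/6)(-37.435) = +0.749 V.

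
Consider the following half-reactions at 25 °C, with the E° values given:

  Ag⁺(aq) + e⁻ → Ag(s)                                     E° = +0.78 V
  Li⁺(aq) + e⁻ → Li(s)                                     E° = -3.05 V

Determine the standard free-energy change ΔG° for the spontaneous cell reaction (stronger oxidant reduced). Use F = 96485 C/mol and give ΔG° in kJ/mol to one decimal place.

Ag⁺/Ag (E° = +0.78 V) is the cathode; Li⁺/Li (E° = -3.05 V) is the anode, so E°cell = +3.83 V.
Balancing electrons gives n = 1 (lcm of 1 and 1).
ΔG° = −nFE° = −(1)(96485)(+3.83) = -369,538 J = -369.5 kJ/mol.

-369.5 kJ/mol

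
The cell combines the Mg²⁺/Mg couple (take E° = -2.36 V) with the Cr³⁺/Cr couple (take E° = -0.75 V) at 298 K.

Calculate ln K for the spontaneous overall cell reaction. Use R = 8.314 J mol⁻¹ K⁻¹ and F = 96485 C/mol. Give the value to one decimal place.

Cathode: Cr³⁺/Cr; anode: Mg²⁺/Mg. E°cell = (-0.75) − (-2.36) = +1.61 V, with n = 6.
ΔG° = −nFE° = −RT ln K, so ln K = nFE°/(RT) = (6)(96485)(+1.61) / ((8.314)(298)) = 376.193.

376.2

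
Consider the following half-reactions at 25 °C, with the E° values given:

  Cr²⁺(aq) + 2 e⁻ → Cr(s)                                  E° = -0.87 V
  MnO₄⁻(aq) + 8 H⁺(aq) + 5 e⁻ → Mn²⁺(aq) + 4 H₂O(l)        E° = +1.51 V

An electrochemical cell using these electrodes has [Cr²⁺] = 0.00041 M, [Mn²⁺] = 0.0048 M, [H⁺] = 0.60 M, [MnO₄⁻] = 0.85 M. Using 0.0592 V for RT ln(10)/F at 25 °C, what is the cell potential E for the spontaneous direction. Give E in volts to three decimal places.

MnO₄⁻/Mn²⁺ is the cathode (higher E°), Cr²⁺/Cr the anode: E°cell = +1.51 − (-0.87) = +2.38 V, n = 10.
Overall: 2 MnO₄⁻(aq) + 16 H⁺(aq) + 5 Cr(s) → 2 Mn²⁺(aq) + 8 H₂O(l) + 5 Cr²⁺(aq)
Q = [Mn²⁺]^2·[Cr²⁺]^5 / ([MnO₄⁻]^2·[H⁺]^16); log Q = -17.883.
E = E° − (0.0592/n) log Q = +2.38 − (0.0592/10)(-17.883) = +2.486 V.

+2.486 V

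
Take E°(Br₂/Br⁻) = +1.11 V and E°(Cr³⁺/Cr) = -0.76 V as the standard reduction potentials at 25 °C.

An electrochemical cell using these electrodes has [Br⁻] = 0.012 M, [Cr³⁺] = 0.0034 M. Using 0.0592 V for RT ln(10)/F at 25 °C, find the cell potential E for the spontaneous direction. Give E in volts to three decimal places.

Br₂/Br⁻ is the cathode (higher E°), Cr³⁺/Cr the anode: E°cell = +1.11 − (-0.76) = +1.87 V, n = 6.
Overall: 3 Br₂(l) + 2 Cr(s) → 6 Br⁻(aq) + 2 Cr³⁺(aq)
Q = [Br⁻]^6·[Cr³⁺]^2; log Q = -16.462.
E = E° − (0.0592/n) log Q = +1.87 − (0.0592/6)(-16.462) = +2.032 V.

+2.032 V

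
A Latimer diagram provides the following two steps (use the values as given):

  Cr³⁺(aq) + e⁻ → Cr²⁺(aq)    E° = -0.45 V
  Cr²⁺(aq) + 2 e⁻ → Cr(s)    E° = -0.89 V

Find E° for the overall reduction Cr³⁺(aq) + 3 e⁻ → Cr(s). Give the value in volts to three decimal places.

Standard free energies of sequential steps add: ΔG°₃ = ΔG°₁ + ΔG°₂, so n₃E°₃ = n₁E°₁ + n₂E°₂.
E°₃ = (1×-0.45 + 2×-0.89) / 3 = (-2.230) / 3 = -0.743 V.
E° values themselves are not directly additive — weighting by electron count is essential.

-0.743 V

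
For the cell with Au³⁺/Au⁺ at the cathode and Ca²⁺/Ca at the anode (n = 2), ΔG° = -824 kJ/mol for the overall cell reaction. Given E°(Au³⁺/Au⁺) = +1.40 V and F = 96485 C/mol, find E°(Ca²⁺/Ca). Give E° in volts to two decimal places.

-2.87 V

E°cell = −ΔG°/(nF) = −(-824×10³)/((2)(96485)) = +4.270 V.
Since Au³⁺/Au⁺ is the cathode and Ca²⁺/Ca the anode, E°cell = E°(Au³⁺/Au⁺) − E°(Ca²⁺/Ca).
So E°(Ca²⁺/Ca) = E°(Au³⁺/Au⁺) − E°cell = (+1.40) − (+4.270) = -2.87 V.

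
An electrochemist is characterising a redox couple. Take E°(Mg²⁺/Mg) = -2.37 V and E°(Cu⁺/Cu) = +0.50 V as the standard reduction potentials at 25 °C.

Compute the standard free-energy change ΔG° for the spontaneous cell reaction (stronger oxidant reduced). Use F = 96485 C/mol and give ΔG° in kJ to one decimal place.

Cu⁺/Cu (E° = +0.50 V) is the cathode; Mg²⁺/Mg (E° = -2.37 V) is the anode, so E°cell = +2.87 V.
Balancing electrons gives n = 2 (lcm of 1 and 2).
ΔG° = −nFE° = −(2)(96485)(+2.87) = -553,824 J = -553.8 kJ.

-553.8 kJ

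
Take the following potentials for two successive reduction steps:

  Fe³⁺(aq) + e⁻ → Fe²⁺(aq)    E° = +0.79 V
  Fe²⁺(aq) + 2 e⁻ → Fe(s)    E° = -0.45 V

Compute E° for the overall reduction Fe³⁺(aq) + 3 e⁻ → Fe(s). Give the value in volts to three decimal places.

Standard free energies of sequential steps add: ΔG°₃ = ΔG°₁ + ΔG°₂, so n₃E°₃ = n₁E°₁ + n₂E°₂.
E°₃ = (1×+0.79 + 2×-0.45) / 3 = (-0.110) / 3 = -0.037 V.

-0.037 V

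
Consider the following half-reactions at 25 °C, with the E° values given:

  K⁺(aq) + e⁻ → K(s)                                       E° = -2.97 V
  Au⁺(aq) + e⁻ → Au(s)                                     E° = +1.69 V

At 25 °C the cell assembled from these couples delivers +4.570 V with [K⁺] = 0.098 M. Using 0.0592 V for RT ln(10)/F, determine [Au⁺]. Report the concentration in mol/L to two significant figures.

Au⁺/Au is the cathode, K⁺/K the anode: E°cell = +4.66 V, n = 1.
Overall reaction: Au⁺(aq) + K(s) → Au(s) + K⁺(aq); Q = [K⁺]^1/[Au⁺]^1.
From E = E° − (0.0592/n) log Q: log Q = (E° − E)·n/0.0592 = (+4.66 − (+4.570))·1/0.0592 = 1.5203.
So 1·log[Au⁺] = 1·log(0.098) − log Q = -1.0088 − (1.5203) = -2.5291; [Au⁺] = 10^(-2.5291) ≈ 0.0030 M.

0.0030 M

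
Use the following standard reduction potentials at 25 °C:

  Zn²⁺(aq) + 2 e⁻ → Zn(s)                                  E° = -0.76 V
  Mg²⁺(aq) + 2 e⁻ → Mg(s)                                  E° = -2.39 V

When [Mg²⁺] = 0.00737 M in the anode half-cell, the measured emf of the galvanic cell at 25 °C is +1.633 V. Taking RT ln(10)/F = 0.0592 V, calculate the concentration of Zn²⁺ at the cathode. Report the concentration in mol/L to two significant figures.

0.0093 M

Zn²⁺/Zn is the cathode, Mg²⁺/Mg the anode: E°cell = +1.63 V, n = 2.
Overall reaction: Zn²⁺(aq) + Mg(s) → Zn(s) + Mg²⁺(aq); Q = [Mg²⁺]^1/[Zn²⁺]^1.
From E = E° − (0.0592/n) log Q: log Q = (E° − E)·n/0.0592 = (+1.63 − (+1.633))·2/0.0592 = -0.1014.
So 1·log[Zn²⁺] = 1·log(0.00737) − log Q = -2.1325 − (-0.1014) = -2.0311; [Zn²⁺] = 10^(-2.0311) ≈ 0.0093 M.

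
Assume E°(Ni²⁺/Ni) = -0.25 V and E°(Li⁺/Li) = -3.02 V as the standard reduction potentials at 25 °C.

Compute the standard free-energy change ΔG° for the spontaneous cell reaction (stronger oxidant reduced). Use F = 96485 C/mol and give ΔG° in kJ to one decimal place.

-534.5 kJ

Ni²⁺/Ni (E° = -0.25 V) is the cathode; Li⁺/Li (E° = -3.02 V) is the anode, so E°cell = +2.77 V.
Balancing electrons gives n = 2 (lcm of 2 and 1).
ΔG° = −nFE° = −(2)(96485)(+2.77) = -534,527 J = -534.5 kJ.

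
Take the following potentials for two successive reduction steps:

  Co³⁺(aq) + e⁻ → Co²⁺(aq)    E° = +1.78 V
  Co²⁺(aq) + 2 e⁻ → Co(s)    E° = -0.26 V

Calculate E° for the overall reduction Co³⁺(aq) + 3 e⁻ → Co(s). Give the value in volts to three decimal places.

Standard free energies of sequential steps add: ΔG°₃ = ΔG°₁ + ΔG°₂, so n₃E°₃ = n₁E°₁ + n₂E°₂.
E°₃ = (1×+1.78 + 2×-0.26) / 3 = (+1.260) / 3 = +0.420 V.

+0.420 V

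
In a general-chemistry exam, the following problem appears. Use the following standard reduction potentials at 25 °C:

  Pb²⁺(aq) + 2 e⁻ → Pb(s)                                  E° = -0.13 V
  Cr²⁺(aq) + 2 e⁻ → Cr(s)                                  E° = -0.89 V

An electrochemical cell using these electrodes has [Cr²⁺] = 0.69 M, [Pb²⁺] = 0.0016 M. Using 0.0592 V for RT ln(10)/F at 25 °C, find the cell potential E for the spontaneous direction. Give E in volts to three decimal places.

Pb²⁺/Pb is the cathode (higher E°), Cr²⁺/Cr the anode: E°cell = -0.13 − (-0.89) = +0.76 V, n = 2.
Overall: Pb²⁺(aq) + Cr(s) → Pb(s) + Cr²⁺(aq)
Q = [Cr²⁺] / ([Pb²⁺]); log Q = 2.635.
E = E° − (0.0592/n) log Q = +0.76 − (0.0592/2)(2.635) = +0.682 V.

+0.682 V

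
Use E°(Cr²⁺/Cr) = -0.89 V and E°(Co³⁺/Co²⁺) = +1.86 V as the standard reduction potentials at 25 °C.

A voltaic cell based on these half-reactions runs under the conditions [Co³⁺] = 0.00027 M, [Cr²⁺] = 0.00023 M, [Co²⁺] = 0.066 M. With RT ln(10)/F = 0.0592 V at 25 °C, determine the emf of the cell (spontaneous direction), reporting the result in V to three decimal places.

Co³⁺/Co²⁺ is the cathode (higher E°), Cr²⁺/Cr the anode: E°cell = +1.86 − (-0.89) = +2.75 V, n = 2.
Overall: 2 Co³⁺(aq) + Cr(s) → 2 Co²⁺(aq) + Cr²⁺(aq)
Q = [Co²⁺]^2·[Cr²⁺] / ([Co³⁺]^2); log Q = 1.138.
E = E° − (0.0592/n) log Q = +2.75 − (0.0592/2)(1.138) = +2.716 V.

+2.716 V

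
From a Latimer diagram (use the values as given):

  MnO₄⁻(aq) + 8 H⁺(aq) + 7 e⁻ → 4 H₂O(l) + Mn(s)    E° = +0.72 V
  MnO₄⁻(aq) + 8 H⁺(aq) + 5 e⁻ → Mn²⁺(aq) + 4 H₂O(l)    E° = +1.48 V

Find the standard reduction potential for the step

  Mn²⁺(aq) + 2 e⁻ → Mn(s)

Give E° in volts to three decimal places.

-1.180 V

Sequential free energies add, so n₃E°₃ = n₁E°₁ + n₂E°₂.
With n₃ = 7, and the known step contributing 5×(+1.48) V, the unknown satisfies 2·E° = 7×(+0.72) − 5×(+1.48) = -2.360.
E° = -2.360 / 2 = -1.180 V.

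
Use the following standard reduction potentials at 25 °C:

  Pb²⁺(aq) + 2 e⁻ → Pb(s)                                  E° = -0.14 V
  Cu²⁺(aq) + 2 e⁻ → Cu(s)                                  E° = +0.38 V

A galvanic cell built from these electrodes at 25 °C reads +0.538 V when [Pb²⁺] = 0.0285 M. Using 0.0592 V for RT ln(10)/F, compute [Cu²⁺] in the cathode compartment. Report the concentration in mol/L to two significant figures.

0.12 M

Cu²⁺/Cu is the cathode, Pb²⁺/Pb the anode: E°cell = +0.52 V, n = 2.
Overall reaction: Cu²⁺(aq) + Pb(s) → Cu(s) + Pb²⁺(aq); Q = [Pb²⁺]^1/[Cu²⁺]^1.
From E = E° − (0.0592/n) log Q: log Q = (E° − E)·n/0.0592 = (+0.52 − (+0.538))·2/0.0592 = -0.6081.
So 1·log[Cu²⁺] = 1·log(0.0285) − log Q = -1.5452 − (-0.6081) = -0.9371; [Cu²⁺] = 10^(-0.9371) ≈ 0.12 M.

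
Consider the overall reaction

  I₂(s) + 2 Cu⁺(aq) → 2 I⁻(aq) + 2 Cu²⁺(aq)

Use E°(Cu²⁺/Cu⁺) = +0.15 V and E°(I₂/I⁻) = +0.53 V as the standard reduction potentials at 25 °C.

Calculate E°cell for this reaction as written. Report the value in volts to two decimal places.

The I₂/I⁻ couple has the higher reduction potential, so it is the cathode; Cu²⁺/Cu⁺ is oxidised at the anode.
E°cell = E°(cathode) − E°(anode) = (+0.53) − (+0.15) = +0.38 V.

+0.38 V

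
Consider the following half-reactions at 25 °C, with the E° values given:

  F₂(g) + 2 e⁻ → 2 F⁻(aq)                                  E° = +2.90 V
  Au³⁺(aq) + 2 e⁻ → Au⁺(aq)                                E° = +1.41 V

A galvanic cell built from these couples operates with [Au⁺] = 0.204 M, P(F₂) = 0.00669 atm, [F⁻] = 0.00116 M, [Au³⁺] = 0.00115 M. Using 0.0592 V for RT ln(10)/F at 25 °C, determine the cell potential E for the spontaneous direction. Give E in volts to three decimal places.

+1.666 V

F₂/F⁻ is the cathode (higher E°), Au³⁺/Au⁺ the anode: E°cell = +2.90 − (+1.41) = +1.49 V, n = 2.
Overall: F₂(g) + Au⁺(aq) → 2 F⁻(aq) + Au³⁺(aq)
Q = [F⁻]^2·[Au³⁺] / (P(F₂)·[Au⁺]); log Q = -5.945.
E = E° − (0.0592/n) log Q = +1.49 − (0.0592/2)(-5.945) = +1.666 V.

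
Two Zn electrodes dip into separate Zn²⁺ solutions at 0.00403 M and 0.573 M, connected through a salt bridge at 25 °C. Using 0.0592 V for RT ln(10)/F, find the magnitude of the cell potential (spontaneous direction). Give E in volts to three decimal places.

+0.064 V

For a concentration cell E°cell = 0. The 0.573 M side is the cathode (reduction is favoured where [Zn²⁺] is higher).
With n = 2, E = −(0.0592/2) log([Zn²⁺]ₐₙ/[Zn²⁺]꜀ₐₜ) = −(0.0592/2) log(0.00403/0.573) = −(0.0592/2)(-2.153) = +0.064 V.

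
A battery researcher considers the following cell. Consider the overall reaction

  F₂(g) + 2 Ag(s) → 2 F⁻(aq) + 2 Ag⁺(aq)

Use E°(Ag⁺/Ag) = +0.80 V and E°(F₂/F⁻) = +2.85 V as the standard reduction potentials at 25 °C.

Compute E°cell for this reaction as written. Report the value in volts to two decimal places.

The F₂/F⁻ couple has the higher reduction potential, so it is the cathode; Ag⁺/Ag is oxidised at the anode.
E°cell = E°(cathode) − E°(anode) = (+2.85) − (+0.80) = +2.05 V.

+2.05 V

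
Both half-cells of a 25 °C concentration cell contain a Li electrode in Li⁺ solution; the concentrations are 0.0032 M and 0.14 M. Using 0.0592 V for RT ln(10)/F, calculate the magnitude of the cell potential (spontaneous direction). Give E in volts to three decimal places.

For a concentration cell E°cell = 0. The 0.14 M side is the cathode (reduction is favoured where [Li⁺] is higher).
With n = 1, E = −(0.0592/1) log([Li⁺]ₐₙ/[Li⁺]꜀ₐₜ) = −(0.0592/1) log(0.0032/0.14) = −(0.0592/1)(-1.641) = +0.097 V.

+0.097 V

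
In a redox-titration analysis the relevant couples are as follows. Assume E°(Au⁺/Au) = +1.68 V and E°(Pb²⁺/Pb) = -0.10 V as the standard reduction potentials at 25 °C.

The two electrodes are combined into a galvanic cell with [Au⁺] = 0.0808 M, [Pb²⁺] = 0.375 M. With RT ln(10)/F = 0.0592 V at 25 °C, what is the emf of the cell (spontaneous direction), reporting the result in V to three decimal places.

Au⁺/Au is the cathode (higher E°), Pb²⁺/Pb the anode: E°cell = +1.68 − (-0.10) = +1.78 V, n = 2.
Overall: 2 Au⁺(aq) + Pb(s) → 2 Au(s) + Pb²⁺(aq)
Q = [Pb²⁺] / ([Au⁺]^2); log Q = 1.759.
E = E° − (0.0592/n) log Q = +1.78 − (0.0592/2)(1.759) = +1.728 V.

+1.728 V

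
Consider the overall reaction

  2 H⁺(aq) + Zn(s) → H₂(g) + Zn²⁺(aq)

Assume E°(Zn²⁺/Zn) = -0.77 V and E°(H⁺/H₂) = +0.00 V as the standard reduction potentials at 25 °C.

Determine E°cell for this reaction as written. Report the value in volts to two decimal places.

The H⁺/H₂ couple has the higher reduction potential, so it is the cathode; Zn²⁺/Zn is oxidised at the anode.
E°cell = E°(cathode) − E°(anode) = (+0.00) − (-0.77) = +0.77 V.
Since E°cell > 0, the reaction is spontaneous under standard conditions.

+0.77 V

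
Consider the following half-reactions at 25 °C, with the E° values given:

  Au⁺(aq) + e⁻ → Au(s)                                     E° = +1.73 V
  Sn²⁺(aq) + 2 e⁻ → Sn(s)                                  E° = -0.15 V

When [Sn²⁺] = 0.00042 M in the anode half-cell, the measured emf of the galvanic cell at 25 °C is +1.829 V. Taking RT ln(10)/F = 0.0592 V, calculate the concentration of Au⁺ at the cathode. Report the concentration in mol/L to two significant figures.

Au⁺/Au is the cathode, Sn²⁺/Sn the anode: E°cell = +1.88 V, n = 2.
Overall reaction: 2 Au⁺(aq) + Sn(s) → 2 Au(s) + Sn²⁺(aq); Q = [Sn²⁺]^1/[Au⁺]^2.
From E = E° − (0.0592/n) log Q: log Q = (E° − E)·n/0.0592 = (+1.88 − (+1.829))·2/0.0592 = 1.7230.
So 2·log[Au⁺] = 1·log(0.00042) − log Q = -3.3768 − (1.7230) = -5.0998; log[Au⁺] = -5.0998 / 2 = -2.5499; [Au⁺] = 10^(-2.5499) ≈ 0.0028 M.

0.0028 M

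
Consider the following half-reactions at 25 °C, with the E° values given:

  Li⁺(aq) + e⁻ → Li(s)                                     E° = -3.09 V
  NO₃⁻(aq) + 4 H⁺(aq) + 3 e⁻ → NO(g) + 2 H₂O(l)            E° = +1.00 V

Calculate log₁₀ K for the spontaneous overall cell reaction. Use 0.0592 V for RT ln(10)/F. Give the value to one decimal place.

207.3

Cathode: NO₃⁻/NO; anode: Li⁺/Li. E°cell = +4.09 V, n = 3.
log K = nE°cell / 0.0592 = (3)(+4.09) / 0.0592 = 207.3.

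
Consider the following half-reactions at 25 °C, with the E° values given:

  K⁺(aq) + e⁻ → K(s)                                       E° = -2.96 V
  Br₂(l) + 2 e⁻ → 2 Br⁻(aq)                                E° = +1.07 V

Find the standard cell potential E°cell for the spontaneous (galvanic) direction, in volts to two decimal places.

The Br₂/Br⁻ couple has the higher reduction potential, so it is the cathode; K⁺/K is oxidised at the anode.
E°cell = E°(cathode) − E°(anode) = (+1.07) − (-2.96) = +4.03 V.
Since E°cell > 0, the reaction is spontaneous under standard conditions.

+4.03 V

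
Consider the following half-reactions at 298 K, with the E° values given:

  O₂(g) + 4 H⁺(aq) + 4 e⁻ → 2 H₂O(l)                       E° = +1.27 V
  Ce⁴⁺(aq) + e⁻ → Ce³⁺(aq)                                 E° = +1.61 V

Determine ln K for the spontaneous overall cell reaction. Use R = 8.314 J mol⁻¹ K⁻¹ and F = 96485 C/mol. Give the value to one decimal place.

Cathode: Ce⁴⁺/Ce³⁺; anode: O₂/H₂O. E°cell = (+1.61) − (+1.27) = +0.34 V, with n = 4.
ΔG° = −nFE° = −RT ln K, so ln K = nFE°/(RT) = (4)(96485)(+0.34) / ((8.314)(298)) = 52.963.

53.0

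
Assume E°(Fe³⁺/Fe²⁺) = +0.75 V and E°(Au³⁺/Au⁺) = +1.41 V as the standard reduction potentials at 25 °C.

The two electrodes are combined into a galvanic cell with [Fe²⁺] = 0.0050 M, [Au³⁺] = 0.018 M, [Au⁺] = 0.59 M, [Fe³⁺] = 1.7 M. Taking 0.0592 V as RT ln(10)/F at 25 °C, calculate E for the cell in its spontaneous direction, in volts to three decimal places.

Au³⁺/Au⁺ is the cathode (higher E°), Fe³⁺/Fe²⁺ the anode: E°cell = +1.41 − (+0.75) = +0.66 V, n = 2.
Overall: Au³⁺(aq) + 2 Fe²⁺(aq) → Au⁺(aq) + 2 Fe³⁺(aq)
Q = [Au⁺]·[Fe³⁺]^2 / ([Au³⁺]·[Fe²⁺]^2); log Q = 6.579.
E = E° − (0.0592/n) log Q = +0.66 − (0.0592/2)(6.579) = +0.465 V.

+0.465 V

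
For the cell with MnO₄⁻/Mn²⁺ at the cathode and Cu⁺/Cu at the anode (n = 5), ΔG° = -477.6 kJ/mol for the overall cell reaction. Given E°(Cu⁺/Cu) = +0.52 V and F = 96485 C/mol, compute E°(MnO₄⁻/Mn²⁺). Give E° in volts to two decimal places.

+1.51 V

E°cell = −ΔG°/(nF) = −(-477.6×10³)/((5)(96485)) = +0.990 V.
Since MnO₄⁻/Mn²⁺ is the cathode and Cu⁺/Cu the anode, E°cell = E°(MnO₄⁻/Mn²⁺) − E°(Cu⁺/Cu).
So E°(MnO₄⁻/Mn²⁺) = E°cell + E°(Cu⁺/Cu) = +0.990 + (+0.52) = +1.51 V.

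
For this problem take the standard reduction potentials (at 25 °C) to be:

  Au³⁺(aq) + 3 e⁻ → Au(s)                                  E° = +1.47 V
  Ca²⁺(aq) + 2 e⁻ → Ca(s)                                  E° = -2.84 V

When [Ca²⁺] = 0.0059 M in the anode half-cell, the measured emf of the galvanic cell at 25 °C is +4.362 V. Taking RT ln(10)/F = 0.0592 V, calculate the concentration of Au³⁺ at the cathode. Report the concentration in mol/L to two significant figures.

Au³⁺/Au is the cathode, Ca²⁺/Ca the anode: E°cell = +4.31 V, n = 6.
Overall reaction: 2 Au³⁺(aq) + 3 Ca(s) → 2 Au(s) + 3 Ca²⁺(aq); Q = [Ca²⁺]^3/[Au³⁺]^2.
From E = E° − (0.0592/n) log Q: log Q = (E° − E)·n/0.0592 = (+4.31 − (+4.362))·6/0.0592 = -5.2703.
So 2·log[Au³⁺] = 3·log(0.0059) − log Q = -6.6874 − (-5.2703) = -1.4171; log[Au³⁺] = -1.4171 / 2 = -0.7086; [Au³⁺] = 10^(-0.7086) ≈ 0.20 M.

0.20 M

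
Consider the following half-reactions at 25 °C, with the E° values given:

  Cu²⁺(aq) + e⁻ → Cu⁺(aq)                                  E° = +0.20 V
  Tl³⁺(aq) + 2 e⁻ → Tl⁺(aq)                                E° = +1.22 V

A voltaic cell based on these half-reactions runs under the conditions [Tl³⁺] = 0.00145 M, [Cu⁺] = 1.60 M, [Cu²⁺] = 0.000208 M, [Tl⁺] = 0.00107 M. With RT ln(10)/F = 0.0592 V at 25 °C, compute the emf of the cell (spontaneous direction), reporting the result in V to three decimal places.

+1.254 V

Tl³⁺/Tl⁺ is the cathode (higher E°), Cu²⁺/Cu⁺ the anode: E°cell = +1.22 − (+0.20) = +1.02 V, n = 2.
Overall: Tl³⁺(aq) + 2 Cu⁺(aq) → Tl⁺(aq) + 2 Cu²⁺(aq)
Q = [Tl⁺]·[Cu²⁺]^2 / ([Tl³⁺]·[Cu⁺]^2); log Q = -7.904.
E = E° − (0.0592/n) log Q = +1.02 − (0.0592/2)(-7.904) = +1.254 V.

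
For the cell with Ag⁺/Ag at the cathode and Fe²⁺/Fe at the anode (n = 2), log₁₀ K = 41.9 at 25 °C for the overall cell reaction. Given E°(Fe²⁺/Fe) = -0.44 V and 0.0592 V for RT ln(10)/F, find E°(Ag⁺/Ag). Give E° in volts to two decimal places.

+0.80 V

E°cell = (0.0592/n)·log K = (0.0592/2)(41.9) = +1.240 V.
Since Ag⁺/Ag is the cathode and Fe²⁺/Fe the anode, E°cell = E°(Ag⁺/Ag) − E°(Fe²⁺/Fe).
So E°(Ag⁺/Ag) = E°cell + E°(Fe²⁺/Fe) = +1.240 + (-0.44) = +0.80 V.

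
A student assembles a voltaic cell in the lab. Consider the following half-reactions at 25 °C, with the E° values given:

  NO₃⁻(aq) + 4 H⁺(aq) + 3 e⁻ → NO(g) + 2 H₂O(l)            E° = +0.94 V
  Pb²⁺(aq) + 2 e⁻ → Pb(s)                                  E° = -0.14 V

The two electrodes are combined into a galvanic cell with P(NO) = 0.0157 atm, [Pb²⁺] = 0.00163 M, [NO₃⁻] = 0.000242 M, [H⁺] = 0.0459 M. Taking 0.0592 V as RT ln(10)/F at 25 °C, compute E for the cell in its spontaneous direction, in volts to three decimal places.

+1.021 V

NO₃⁻/NO is the cathode (higher E°), Pb²⁺/Pb the anode: E°cell = +0.94 − (-0.14) = +1.08 V, n = 6.
Overall: 2 NO₃⁻(aq) + 8 H⁺(aq) + 3 Pb(s) → 2 NO(g) + 4 H₂O(l) + 3 Pb²⁺(aq)
Q = P(NO)^2·[Pb²⁺]^3 / ([NO₃⁻]^2·[H⁺]^8); log Q = 5.966.
E = E° − (0.0592/n) log Q = +1.08 − (0.0592/6)(5.966) = +1.021 V.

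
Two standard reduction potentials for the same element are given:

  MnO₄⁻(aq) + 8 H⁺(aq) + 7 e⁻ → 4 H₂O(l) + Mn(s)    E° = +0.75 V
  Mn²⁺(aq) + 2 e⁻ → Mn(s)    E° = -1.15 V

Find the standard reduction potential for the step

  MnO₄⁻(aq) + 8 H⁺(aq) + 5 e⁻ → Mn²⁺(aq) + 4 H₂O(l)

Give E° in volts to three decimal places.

Sequential free energies add, so n₃E°₃ = n₁E°₁ + n₂E°₂.
With n₃ = 7, and the known step contributing 2×(-1.15) V, the unknown satisfies 5·E° = 7×(+0.75) − 2×(-1.15) = +7.550.
E° = +7.550 / 5 = +1.510 V.

+1.510 V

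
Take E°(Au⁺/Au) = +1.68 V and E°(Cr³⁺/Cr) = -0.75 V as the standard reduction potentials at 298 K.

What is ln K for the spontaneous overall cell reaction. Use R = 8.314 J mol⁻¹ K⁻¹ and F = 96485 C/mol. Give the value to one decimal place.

Cathode: Au⁺/Au; anode: Cr³⁺/Cr. E°cell = (+1.68) − (-0.75) = +2.43 V, with n = 3.
ΔG° = −nFE° = −RT ln K, so ln K = nFE°/(RT) = (3)(96485)(+2.43) / ((8.314)(298)) = 283.897.

283.9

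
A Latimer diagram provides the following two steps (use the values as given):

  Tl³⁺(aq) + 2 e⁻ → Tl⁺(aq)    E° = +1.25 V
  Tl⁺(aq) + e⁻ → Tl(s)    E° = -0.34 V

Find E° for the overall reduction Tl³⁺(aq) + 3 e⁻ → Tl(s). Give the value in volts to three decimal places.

Since ΔG° = −nFE° is additive over sequential reductions, n₃E°₃ = n₁E°₁ + n₂E°₂.
E°₃ = (2×+1.25 + 1×-0.34) / 3 = (+2.160) / 3 = +0.720 V.

+0.720 V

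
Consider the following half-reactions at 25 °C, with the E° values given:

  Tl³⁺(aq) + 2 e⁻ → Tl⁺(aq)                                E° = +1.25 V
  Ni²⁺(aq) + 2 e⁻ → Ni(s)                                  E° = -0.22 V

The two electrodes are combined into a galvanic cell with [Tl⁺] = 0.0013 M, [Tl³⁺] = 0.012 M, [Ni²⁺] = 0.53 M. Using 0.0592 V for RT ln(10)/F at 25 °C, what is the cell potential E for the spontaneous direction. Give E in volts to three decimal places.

Tl³⁺/Tl⁺ is the cathode (higher E°), Ni²⁺/Ni the anode: E°cell = +1.25 − (-0.22) = +1.47 V, n = 2.
Overall: Tl³⁺(aq) + Ni(s) → Tl⁺(aq) + Ni²⁺(aq)
Q = [Tl⁺]·[Ni²⁺] / ([Tl³⁺]); log Q = -1.241.
E = E° − (0.0592/n) log Q = +1.47 − (0.0592/2)(-1.241) = +1.507 V.

+1.507 V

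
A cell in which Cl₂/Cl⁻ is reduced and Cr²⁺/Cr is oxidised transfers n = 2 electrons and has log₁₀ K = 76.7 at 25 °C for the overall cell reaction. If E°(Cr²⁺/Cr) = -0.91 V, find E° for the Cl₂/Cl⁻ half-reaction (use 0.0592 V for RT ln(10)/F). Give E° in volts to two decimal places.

E°cell = (0.0592/n)·log K = (0.0592/2)(76.7) = +2.270 V.
Since Cl₂/Cl⁻ is the cathode and Cr²⁺/Cr the anode, E°cell = E°(Cl₂/Cl⁻) − E°(Cr²⁺/Cr).
So E°(Cl₂/Cl⁻) = E°cell + E°(Cr²⁺/Cr) = +2.270 + (-0.91) = +1.36 V.

+1.36 V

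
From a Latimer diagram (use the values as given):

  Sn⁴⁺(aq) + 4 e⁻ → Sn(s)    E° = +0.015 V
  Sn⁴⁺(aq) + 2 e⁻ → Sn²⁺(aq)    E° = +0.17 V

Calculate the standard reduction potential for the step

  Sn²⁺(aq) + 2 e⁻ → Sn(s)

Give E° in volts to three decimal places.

-0.140 V

Sequential free energies add, so n₃E°₃ = n₁E°₁ + n₂E°₂.
With n₃ = 4, and the known step contributing 2×(+0.17) V, the unknown satisfies 2·E° = 4×(+0.015) − 2×(+0.17) = -0.280.
E° = -0.280 / 2 = -0.140 V.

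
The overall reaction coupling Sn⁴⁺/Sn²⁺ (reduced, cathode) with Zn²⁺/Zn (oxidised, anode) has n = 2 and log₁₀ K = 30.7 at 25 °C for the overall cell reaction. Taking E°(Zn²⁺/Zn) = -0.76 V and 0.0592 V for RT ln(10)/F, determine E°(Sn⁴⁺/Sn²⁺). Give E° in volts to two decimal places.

E°cell = (0.0592/n)·log K = (0.0592/2)(30.7) = +0.909 V.
Since Sn⁴⁺/Sn²⁺ is the cathode and Zn²⁺/Zn the anode, E°cell = E°(Sn⁴⁺/Sn²⁺) − E°(Zn²⁺/Zn).
So E°(Sn⁴⁺/Sn²⁺) = E°cell + E°(Zn²⁺/Zn) = +0.909 + (-0.76) = +0.15 V.

+0.15 V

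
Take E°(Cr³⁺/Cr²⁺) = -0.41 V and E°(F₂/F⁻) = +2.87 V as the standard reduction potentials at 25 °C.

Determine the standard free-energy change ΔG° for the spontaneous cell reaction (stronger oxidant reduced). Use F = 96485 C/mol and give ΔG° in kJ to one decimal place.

-632.9 kJ

F₂/F⁻ (E° = +2.87 V) is the cathode; Cr³⁺/Cr²⁺ (E° = -0.41 V) is the anode, so E°cell = +3.28 V.
Balancing electrons gives n = 2 (lcm of 2 and 1).
ΔG° = −nFE° = −(2)(96485)(+3.28) = -632,942 J = -632.9 kJ.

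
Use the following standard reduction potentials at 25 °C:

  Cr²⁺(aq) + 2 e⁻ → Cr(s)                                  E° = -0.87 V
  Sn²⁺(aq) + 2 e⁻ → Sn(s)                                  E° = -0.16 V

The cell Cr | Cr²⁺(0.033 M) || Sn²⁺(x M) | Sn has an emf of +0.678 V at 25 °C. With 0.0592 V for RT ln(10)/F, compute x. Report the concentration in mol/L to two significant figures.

0.0027 M

Sn²⁺/Sn is the cathode, Cr²⁺/Cr the anode: E°cell = +0.71 V, n = 2.
Overall reaction: Sn²⁺(aq) + Cr(s) → Sn(s) + Cr²⁺(aq); Q = [Cr²⁺]^1/[Sn²⁺]^1.
From E = E° − (0.0592/n) log Q: log Q = (E° − E)·n/0.0592 = (+0.71 − (+0.678))·2/0.0592 = 1.0811.
So 1·log[Sn²⁺] = 1·log(0.033) − log Q = -1.4815 − (1.0811) = -2.5626; [Sn²⁺] = 10^(-2.5626) ≈ 0.0027 M.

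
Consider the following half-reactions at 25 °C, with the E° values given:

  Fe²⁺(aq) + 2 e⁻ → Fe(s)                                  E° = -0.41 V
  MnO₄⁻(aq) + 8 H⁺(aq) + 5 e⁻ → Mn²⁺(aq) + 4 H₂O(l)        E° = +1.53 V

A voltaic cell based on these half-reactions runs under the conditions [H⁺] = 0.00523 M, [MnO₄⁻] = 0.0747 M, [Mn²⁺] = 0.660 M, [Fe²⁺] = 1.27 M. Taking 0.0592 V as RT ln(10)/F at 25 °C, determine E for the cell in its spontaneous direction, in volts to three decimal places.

MnO₄⁻/Mn²⁺ is the cathode (higher E°), Fe²⁺/Fe the anode: E°cell = +1.53 − (-0.41) = +1.94 V, n = 10.
Overall: 2 MnO₄⁻(aq) + 16 H⁺(aq) + 5 Fe(s) → 2 Mn²⁺(aq) + 8 H₂O(l) + 5 Fe²⁺(aq)
Q = [Mn²⁺]^2·[Fe²⁺]^5 / ([MnO₄⁻]^2·[H⁺]^16); log Q = 38.915.
E = E° − (0.0592/n) log Q = +1.94 − (0.0592/10)(38.915) = +1.710 V.

+1.710 V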